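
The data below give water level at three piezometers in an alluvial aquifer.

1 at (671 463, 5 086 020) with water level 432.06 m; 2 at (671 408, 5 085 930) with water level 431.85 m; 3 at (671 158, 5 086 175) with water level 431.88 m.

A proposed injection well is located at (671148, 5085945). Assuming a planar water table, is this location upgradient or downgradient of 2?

downgradient

With h = a·x + b·y + c and 1 as origin, the differences give:
  (-55)·a + (-90)·b = -0.21
  (-305)·a + 155·b = -0.18
Eliminate b (×155 and ×(-90), subtract): -35975·a = -48.750 → a = ∂h/∂x = +0.001355
Back-substitute: b = ∂h/∂y = +0.001505.
Head at (671148, 5085945) = 432.06 + (+0.001355)·(-315) + (+0.001505)·(-75) = 431.52 m.
That is lower than the 431.85 m at 2, so the point is downgradient.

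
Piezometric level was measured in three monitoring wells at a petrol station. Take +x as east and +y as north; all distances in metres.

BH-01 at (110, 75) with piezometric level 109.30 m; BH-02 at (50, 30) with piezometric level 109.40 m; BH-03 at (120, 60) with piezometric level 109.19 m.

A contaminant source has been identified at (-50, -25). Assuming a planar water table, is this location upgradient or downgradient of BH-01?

upgradient

With h = a·x + b·y + c and BH-01 as origin, the differences give:
  (-60)·a + (-45)·b = +0.10
  10·a + (-15)·b = -0.11
Eliminate b (×(-15) and ×(-45), subtract): 1350·a = -6.450 → a = ∂h/∂x = -0.004778
Back-substitute: b = ∂h/∂y = +0.004148.
Head at (-50, -25) = 109.30 + (-0.004778)·(-160) + (+0.004148)·(-100) = 109.65 m.
That is higher than the 109.30 m at BH-01, so the point is upgradient.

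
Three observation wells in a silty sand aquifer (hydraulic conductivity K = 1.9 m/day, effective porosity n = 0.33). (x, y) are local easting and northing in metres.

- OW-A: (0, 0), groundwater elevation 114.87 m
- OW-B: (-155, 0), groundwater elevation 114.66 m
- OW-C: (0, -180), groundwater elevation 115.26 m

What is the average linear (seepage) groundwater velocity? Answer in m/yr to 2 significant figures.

5.4 m/yr

∂h/∂x = (114.66 − 114.87) / (-155 − 0) = +0.001355
∂h/∂y = (115.26 − 114.87) / (-180 − 0) = -0.002167
|∇h| = √(0.001355² + -0.002167²) = 0.002556
Seepage velocity v = K·i/n = 1.9 × 0.002556 / 0.33 = 0.01472 m/day = 5.376 m/yr.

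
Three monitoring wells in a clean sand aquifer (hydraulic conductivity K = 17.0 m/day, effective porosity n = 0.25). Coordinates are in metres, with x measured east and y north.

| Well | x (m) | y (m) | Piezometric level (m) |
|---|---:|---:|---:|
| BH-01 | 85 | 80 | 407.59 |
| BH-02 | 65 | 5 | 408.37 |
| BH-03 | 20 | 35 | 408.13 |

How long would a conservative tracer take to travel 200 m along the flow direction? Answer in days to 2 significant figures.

Taking BH-01 as reference: BH-02−BH-01 = (-20, -75, +0.78); BH-03−BH-01 = (-65, -45, +0.54).
Determinant of the coordinate differences = (-20)·(-45) − (-65)·(-75) = -3975.
∂h/∂x = [(+0.78)·(-45) − (+0.54)·(-75)] / -3975 = -0.001358
∂h/∂y = [(-20)·(+0.54) − (-65)·(+0.78)] / -3975 = -0.01004
|∇h| = √(-0.001358² + -0.01004²) = 0.01013
Seepage velocity v = K·i/n = 17.0 × 0.01013 / 0.25 = 0.6888 m/day.
t = 200 / 0.6888 = 290.4 days.

290 days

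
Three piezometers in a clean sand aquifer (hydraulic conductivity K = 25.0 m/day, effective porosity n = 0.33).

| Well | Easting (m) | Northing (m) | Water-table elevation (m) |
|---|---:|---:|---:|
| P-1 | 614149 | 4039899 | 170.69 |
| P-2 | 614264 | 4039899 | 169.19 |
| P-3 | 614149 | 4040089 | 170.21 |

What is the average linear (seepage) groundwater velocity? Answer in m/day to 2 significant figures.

∂h/∂x = (169.19 − 170.69) / (614264 − 614149) = -0.01304
∂h/∂y = (170.21 − 170.69) / (4040089 − 4039899) = -0.002526
|∇h| = √(-0.01304² + -0.002526²) = 0.01328
Seepage velocity v = K·i/n = 25.0 × 0.01328 / 0.33 = 1.006 m/day.

1.0 m/day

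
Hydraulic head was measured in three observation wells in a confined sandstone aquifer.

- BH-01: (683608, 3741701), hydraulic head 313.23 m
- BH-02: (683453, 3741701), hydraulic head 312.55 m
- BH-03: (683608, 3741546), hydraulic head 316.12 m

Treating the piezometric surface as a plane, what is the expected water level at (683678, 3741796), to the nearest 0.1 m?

∂h/∂x = (312.55 − 313.23) / (683453 − 683608) = +0.004387
∂h/∂y = (316.12 − 313.23) / (3741546 − 3741701) = -0.01865
h(683678, 3741796) = 313.23 + (+0.004387)·(70) + (-0.01865)·(95) = 313.23 +0.307 -1.771 = 311.766 m.

311.8 m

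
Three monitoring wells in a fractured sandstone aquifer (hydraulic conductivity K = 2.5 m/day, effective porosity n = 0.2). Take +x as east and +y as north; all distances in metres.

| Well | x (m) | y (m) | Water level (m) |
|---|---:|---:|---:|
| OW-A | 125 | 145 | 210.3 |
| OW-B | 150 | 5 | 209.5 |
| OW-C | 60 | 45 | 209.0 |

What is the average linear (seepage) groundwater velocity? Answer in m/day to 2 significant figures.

0.14 m/day

Three-point gradient (reference OW-A): Δ to OW-B = (25, -140, -0.8), Δ to OW-C = (-65, -100, -1.3).
∂h/∂x = +0.008793, ∂h/∂y = +0.007284 (det = -11600).
|∇h| = √(0.008793² + 0.007284²) = 0.01142
Seepage velocity v = K·i/n = 2.5 × 0.01142 / 0.2 = 0.1427 m/day.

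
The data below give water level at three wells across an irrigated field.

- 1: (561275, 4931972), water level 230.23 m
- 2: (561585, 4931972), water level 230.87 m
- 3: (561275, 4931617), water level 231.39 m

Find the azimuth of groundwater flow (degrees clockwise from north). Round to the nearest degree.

328°

∂h/∂x = (230.87 − 230.23) / (561585 − 561275) = +0.002065
∂h/∂y = (231.39 − 230.23) / (4931617 − 4931972) = -0.003268
Flow direction (−∇h) has components (-0.002065 E, +0.003268 N).
Azimuth = atan2(E, N) = atan2(-0.002065, +0.003268) = 327.7° ≈ 328°.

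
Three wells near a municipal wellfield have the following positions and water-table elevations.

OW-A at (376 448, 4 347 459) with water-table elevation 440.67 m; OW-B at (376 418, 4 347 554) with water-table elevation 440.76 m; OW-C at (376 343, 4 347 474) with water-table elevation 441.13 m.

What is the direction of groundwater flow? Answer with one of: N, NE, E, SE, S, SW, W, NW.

E

Differences from OW-A: to OW-B (Δx, Δy, Δh) = (-30, 95, +0.09); to OW-C = (-105, 15, +0.46).
Solve a·Δx + b·Δy = Δh: det = (-30)·15 − (-105)·95 = 9525.
∂h/∂x = [(+0.09)·15 − (+0.46)·95] / 9525 = -0.004446
∂h/∂y = [(-30)·(+0.46) − (-105)·(+0.09)] / 9525 = -0.0004567
Flow = −∇h = (+0.004446 east, +0.0004567 north), which points east.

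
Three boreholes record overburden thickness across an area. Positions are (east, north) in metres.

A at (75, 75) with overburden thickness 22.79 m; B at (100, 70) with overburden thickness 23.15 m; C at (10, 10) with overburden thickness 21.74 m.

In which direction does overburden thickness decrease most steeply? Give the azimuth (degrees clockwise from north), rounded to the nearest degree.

264°

Taking A as reference: B−A = (25, -5, +0.36); C−A = (-65, -65, -1.05).
Determinant of the coordinate differences = 25·(-65) − (-65)·(-5) = -1950.
∂d/∂x = [(+0.36)·(-65) − (-1.05)·(-5)] / -1950 = +0.01469
∂d/∂y = [25·(-1.05) − (-65)·(+0.36)] / -1950 = +0.001462
Steepest decrease is along −∇f: components (-0.01469 E, -0.001462 N).
Azimuth = atan2(-0.01469, -0.001462) = 264.3° ≈ 264°.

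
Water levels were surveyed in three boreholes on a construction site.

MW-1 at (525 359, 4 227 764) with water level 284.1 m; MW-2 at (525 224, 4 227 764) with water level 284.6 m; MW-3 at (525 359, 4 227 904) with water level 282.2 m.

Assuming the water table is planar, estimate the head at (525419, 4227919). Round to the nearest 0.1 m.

281.8 m

∂h/∂x = (284.6 − 284.1) / (525224 − 525359) = -0.003704
∂h/∂y = (282.2 − 284.1) / (4227904 − 4227764) = -0.01357
h(525419, 4227919) = 284.1 + (-0.003704)·(60) + (-0.01357)·(155) = 284.1 -0.222 -2.104 = 281.774 m.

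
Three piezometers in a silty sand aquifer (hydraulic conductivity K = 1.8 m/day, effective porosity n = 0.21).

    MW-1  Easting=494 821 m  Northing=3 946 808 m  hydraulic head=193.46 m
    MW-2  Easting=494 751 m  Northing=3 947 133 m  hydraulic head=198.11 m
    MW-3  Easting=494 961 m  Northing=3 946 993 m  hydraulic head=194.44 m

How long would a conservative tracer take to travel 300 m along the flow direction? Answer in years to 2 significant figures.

6.2 years

Taking MW-1 as reference: MW-2−MW-1 = (-70, 325, +4.65); MW-3−MW-1 = (140, 185, +0.98).
Solve a·Δx + b·Δy = Δh: det = (-70)·185 − 140·325 = -58450.
∂h/∂x = [(+4.65)·185 − (+0.98)·325] / -58450 = -0.009269
∂h/∂y = [(-70)·(+0.98) − 140·(+4.65)] / -58450 = +0.01231
|∇h| = √(-0.009269² + 0.01231²) = 0.01541
Seepage velocity v = K·i/n = 1.8 × 0.01541 / 0.21 = 0.1321 m/day.
t = 300 / 0.1321 = 2271 days = 6.22 years.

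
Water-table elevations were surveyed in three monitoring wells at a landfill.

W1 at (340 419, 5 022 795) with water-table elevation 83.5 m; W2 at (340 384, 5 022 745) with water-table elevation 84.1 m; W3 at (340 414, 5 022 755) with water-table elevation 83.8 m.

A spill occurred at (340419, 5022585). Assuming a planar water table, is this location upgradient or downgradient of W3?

upgradient

Differences from W1: to W2 (Δx, Δy, Δh) = (-35, -50, +0.6); to W3 = (-5, -40, +0.3).
Solve a·Δx + b·Δy = Δh: det = (-35)·(-40) − (-5)·(-50) = 1150.
∂h/∂x = [(+0.6)·(-40) − (+0.3)·(-50)] / 1150 = -0.007826
∂h/∂y = [(-35)·(+0.3) − (-5)·(+0.6)] / 1150 = -0.006522
Head at (340419, 5022585) = 83.5 + (-0.007826)·(0) + (-0.006522)·(-210) = 84.87 m.
That is higher than the 83.8 m at W3, so the point is upgradient.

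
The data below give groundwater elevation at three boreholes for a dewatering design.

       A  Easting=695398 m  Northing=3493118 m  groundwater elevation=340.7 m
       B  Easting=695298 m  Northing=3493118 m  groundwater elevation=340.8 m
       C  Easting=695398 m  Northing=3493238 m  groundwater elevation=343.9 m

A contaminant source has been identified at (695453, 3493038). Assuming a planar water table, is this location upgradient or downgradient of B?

∂h/∂x = (340.8 − 340.7) / (695298 − 695398) = -0.001000
∂h/∂y = (343.9 − 340.7) / (3493238 − 3493118) = +0.02667
Head at (695453, 3493038) = 340.7 + (-0.001000)·(55) + (+0.02667)·(-80) = 338.51 m.
That is lower than the 340.8 m at B, so the point is downgradient.

downgradient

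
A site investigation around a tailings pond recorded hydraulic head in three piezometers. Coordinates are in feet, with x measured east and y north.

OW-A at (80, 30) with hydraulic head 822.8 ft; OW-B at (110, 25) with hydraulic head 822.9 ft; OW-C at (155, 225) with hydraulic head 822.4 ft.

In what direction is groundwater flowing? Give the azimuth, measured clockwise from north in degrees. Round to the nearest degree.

318°

Differences from OW-A: to OW-B (Δx, Δy, Δh) = (30, -5, +0.1); to OW-C = (75, 195, -0.4).
Determinant of the coordinate differences = 30·195 − 75·(-5) = 6225.
∂h/∂x = [(+0.1)·195 − (-0.4)·(-5)] / 6225 = +0.002811
∂h/∂y = [30·(-0.4) − 75·(+0.1)] / 6225 = -0.003133
Flow direction (−∇h) has components (-0.002811 E, +0.003133 N).
Azimuth = atan2(E, N) = atan2(-0.002811, +0.003133) = 318.1° ≈ 318°.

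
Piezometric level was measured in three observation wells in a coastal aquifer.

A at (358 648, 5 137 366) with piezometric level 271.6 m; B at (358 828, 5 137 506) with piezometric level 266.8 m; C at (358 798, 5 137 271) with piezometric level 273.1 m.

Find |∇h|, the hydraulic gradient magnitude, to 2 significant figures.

Taking A as reference: B−A = (180, 140, -4.8); C−A = (150, -95, +1.5).
Determinant of the coordinate differences = 180·(-95) − 150·140 = -38100.
∂h/∂x = [(-4.8)·(-95) − (+1.5)·140] / -38100 = -0.006457
∂h/∂y = [180·(+1.5) − 150·(-4.8)] / -38100 = -0.02598
|∇h| = √(-0.006457² + -0.02598²) = 0.02677

0.027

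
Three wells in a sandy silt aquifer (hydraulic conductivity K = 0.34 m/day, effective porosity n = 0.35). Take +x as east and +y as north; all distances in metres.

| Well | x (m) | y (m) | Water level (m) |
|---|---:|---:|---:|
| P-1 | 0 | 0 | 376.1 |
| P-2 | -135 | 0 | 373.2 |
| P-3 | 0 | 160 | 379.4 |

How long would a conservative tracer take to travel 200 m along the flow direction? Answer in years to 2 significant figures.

∂h/∂x = (373.2 − 376.1) / (-135 − 0) = +0.02148
∂h/∂y = (379.4 − 376.1) / (160 − 0) = +0.02062
|∇h| = √(0.02148² + 0.02062²) = 0.02978
Seepage velocity v = K·i/n = 0.34 × 0.02978 / 0.35 = 0.02893 m/day.
t = 200 / 0.02893 = 6913 days = 18.9 years.

19 years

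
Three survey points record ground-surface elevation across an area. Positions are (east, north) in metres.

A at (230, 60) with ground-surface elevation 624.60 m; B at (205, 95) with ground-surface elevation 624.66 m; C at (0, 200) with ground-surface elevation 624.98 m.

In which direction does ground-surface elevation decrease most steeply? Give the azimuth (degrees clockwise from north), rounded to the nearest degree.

Three-point gradient (reference A): Δ to B = (-25, 35, +0.06), Δ to C = (-230, 140, +0.38).
∂z/∂x = -0.001077, ∂z/∂y = +0.0009451 (det = 4550).
Steepest decrease is along −∇f: components (+0.001077 E, -0.0009451 N).
Azimuth = atan2(+0.001077, -0.0009451) = 131.3° ≈ 131°.

131°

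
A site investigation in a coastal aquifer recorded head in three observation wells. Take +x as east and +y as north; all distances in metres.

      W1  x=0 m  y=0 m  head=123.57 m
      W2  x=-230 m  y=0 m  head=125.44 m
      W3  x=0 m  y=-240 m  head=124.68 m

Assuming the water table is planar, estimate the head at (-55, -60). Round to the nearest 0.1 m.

∂h/∂x = (125.44 − 123.57) / (-230 − 0) = -0.008130
∂h/∂y = (124.68 − 123.57) / (-240 − 0) = -0.004625
h(-55, -60) = 123.57 + (-0.008130)·(-55) + (-0.004625)·(-60) = 123.57 +0.447 +0.278 = 124.295 m.

124.3 m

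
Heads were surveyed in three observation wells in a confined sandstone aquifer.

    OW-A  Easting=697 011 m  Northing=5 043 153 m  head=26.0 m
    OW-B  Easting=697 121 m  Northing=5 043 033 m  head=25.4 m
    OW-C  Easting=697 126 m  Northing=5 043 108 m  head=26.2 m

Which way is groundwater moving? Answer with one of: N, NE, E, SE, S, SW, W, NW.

With h = a·x + b·y + c and OW-A as origin, the differences give:
  110·a + (-120)·b = -0.6
  115·a + (-45)·b = +0.2
Eliminate b (×(-45) and ×(-120), subtract): 8850·a = 51.00 → a = ∂h/∂x = +0.005763
Back-substitute: b = ∂h/∂y = +0.01028.
Flow = −∇h = (-0.005763 east, -0.01028 north), which points southwest.

SW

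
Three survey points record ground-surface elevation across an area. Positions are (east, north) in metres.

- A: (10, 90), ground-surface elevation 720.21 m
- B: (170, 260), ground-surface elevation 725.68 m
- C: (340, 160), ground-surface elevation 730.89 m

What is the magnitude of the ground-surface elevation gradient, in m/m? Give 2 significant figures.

0.032 m/m

With z = a·x + b·y + c and A as origin, the differences give:
  160·a + 170·b = +5.47
  330·a + 70·b = +10.68
Eliminate b (×70 and ×170, subtract): -44900·a = -1432.700 → a = ∂z/∂x = +0.03191
Back-substitute: b = ∂z/∂y = +0.002145.
|∇f| = √(0.03191² + 0.002145²) = 0.03198 m/m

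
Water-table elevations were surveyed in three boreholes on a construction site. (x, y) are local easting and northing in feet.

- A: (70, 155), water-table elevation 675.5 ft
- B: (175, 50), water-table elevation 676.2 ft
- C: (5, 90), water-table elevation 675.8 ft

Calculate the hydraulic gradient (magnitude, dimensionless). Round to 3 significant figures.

Taking A as reference: B−A = (105, -105, +0.7); C−A = (-65, -65, +0.3).
Solve a·Δx + b·Δy = Δh: det = 105·(-65) − (-65)·(-105) = -13650.
∂h/∂x = [(+0.7)·(-65) − (+0.3)·(-105)] / -13650 = +0.001026
∂h/∂y = [105·(+0.3) − (-65)·(+0.7)] / -13650 = -0.005641
|∇h| = √(0.001026² + -0.005641²) = 0.005734

0.00573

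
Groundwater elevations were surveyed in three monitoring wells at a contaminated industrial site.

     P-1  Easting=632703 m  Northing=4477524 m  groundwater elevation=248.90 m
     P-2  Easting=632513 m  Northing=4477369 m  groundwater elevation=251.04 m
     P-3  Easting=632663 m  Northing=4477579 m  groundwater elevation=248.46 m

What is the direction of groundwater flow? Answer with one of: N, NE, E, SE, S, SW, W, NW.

Three-point gradient (reference P-1): Δ to P-2 = (-190, -155, +2.14), Δ to P-3 = (-40, 55, -0.44).
∂h/∂x = -0.002973, ∂h/∂y = -0.01016 (det = -16650).
Flow = −∇h = (+0.002973 east, +0.01016 north), which points north.

N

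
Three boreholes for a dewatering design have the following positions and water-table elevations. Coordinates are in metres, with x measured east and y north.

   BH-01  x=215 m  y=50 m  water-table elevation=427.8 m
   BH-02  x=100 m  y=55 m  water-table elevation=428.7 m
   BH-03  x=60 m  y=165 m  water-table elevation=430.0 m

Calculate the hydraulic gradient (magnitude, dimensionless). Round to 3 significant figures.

0.0118

Three-point gradient (reference BH-01): Δ to BH-02 = (-115, 5, +0.9), Δ to BH-03 = (-155, 115, +2.2).
∂h/∂x = -0.007430, ∂h/∂y = +0.009116 (det = -12450).
|∇h| = √(-0.007430² + 0.009116²) = 0.01176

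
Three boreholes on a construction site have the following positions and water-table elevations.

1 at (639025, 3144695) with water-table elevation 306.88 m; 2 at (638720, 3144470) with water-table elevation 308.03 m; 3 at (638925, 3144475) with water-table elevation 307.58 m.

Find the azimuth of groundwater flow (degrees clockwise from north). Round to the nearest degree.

With h = a·x + b·y + c and 1 as origin, the differences give:
  (-305)·a + (-225)·b = +1.15
  (-100)·a + (-220)·b = +0.70
Eliminate b (×(-220) and ×(-225), subtract): 44600·a = -95.500 → a = ∂h/∂x = -0.002141
Back-substitute: b = ∂h/∂y = -0.002209.
Flow direction (−∇h) has components (+0.002141 E, +0.002209 N).
Azimuth = atan2(E, N) = atan2(+0.002141, +0.002209) = 44.1° ≈ 044°.

044°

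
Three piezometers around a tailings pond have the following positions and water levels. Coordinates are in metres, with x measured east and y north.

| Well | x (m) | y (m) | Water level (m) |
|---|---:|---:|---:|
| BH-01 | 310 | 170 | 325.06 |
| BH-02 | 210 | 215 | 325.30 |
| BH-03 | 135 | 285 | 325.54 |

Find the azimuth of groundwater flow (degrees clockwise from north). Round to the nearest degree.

With h = a·x + b·y + c and BH-01 as origin, the differences give:
  (-100)·a + 45·b = +0.24
  (-175)·a + 115·b = +0.48
Eliminate b (×115 and ×45, subtract): -3625·a = 6.000 → a = ∂h/∂x = -0.001655
Back-substitute: b = ∂h/∂y = +0.001655.
Flow direction (−∇h) has components (+0.001655 E, -0.001655 N).
Azimuth = atan2(E, N) = atan2(+0.001655, -0.001655) = 135.0° ≈ 135°.

135°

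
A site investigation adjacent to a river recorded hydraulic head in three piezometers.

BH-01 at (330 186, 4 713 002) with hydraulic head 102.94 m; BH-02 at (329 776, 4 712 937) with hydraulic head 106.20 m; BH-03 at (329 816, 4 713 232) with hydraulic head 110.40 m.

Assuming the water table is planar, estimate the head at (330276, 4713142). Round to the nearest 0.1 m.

Taking BH-01 as reference: BH-02−BH-01 = (-410, -65, +3.26); BH-03−BH-01 = (-370, 230, +7.46).
Solve a·Δx + b·Δy = Δh: det = (-410)·230 − (-370)·(-65) = -118350.
∂h/∂x = [(+3.26)·230 − (+7.46)·(-65)] / -118350 = -0.01043
∂h/∂y = [(-410)·(+7.46) − (-370)·(+3.26)] / -118350 = +0.01565
h(330276, 4713142) = 102.94 + (-0.01043)·(90) + (+0.01565)·(140) = 102.94 -0.939 +2.191 = 104.192 m.

104.2 m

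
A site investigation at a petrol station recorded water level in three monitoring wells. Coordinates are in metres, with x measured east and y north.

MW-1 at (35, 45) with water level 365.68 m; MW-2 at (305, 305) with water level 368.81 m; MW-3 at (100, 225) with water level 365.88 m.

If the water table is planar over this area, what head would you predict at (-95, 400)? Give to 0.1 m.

361.9 m

Differences from MW-1: to MW-2 (Δx, Δy, Δh) = (270, 260, +3.13); to MW-3 = (65, 180, +0.20).
Determinant of the coordinate differences = 270·180 − 65·260 = 31700.
∂h/∂x = [(+3.13)·180 − (+0.20)·260] / 31700 = +0.01613
∂h/∂y = [270·(+0.20) − 65·(+3.13)] / 31700 = -0.004715
h(-95, 400) = 365.68 + (+0.01613)·(-130) + (-0.004715)·(355) = 365.68 -2.097 -1.674 = 361.909 m.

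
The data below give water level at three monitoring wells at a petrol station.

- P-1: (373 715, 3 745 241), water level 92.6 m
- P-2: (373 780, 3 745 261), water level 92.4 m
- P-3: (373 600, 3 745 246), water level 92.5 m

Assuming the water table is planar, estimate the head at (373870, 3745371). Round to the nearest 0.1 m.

91.2 m

With h = a·x + b·y + c and P-1 as origin, the differences give:
  65·a + 20·b = -0.2
  (-115)·a + 5·b = -0.1
Eliminate b (×5 and ×20, subtract): 2625·a = 1.00 → a = ∂h/∂x = +0.0003810
Back-substitute: b = ∂h/∂y = -0.01124.
h(373870, 3745371) = 92.6 + (+0.0003810)·(155) + (-0.01124)·(130) = 92.6 +0.059 -1.461 = 91.198 m.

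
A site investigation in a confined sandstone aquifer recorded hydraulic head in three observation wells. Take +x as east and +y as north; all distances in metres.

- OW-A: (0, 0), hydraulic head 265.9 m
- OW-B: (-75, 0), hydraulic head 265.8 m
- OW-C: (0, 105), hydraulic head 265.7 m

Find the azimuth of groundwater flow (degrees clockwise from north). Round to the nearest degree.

325°

∂h/∂x = (265.8 − 265.9) / (-75 − 0) = +0.001333
∂h/∂y = (265.7 − 265.9) / (105 − 0) = -0.001905
Flow direction (−∇h) has components (-0.001333 E, +0.001905 N).
Azimuth = atan2(E, N) = atan2(-0.001333, +0.001905) = 325.0° ≈ 325°.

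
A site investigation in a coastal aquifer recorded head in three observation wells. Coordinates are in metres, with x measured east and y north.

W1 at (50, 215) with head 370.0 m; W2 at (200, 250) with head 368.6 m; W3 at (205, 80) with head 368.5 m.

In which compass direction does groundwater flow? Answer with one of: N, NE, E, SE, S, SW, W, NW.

Taking W1 as reference: W2−W1 = (150, 35, -1.4); W3−W1 = (155, -135, -1.5).
Determinant of the coordinate differences = 150·(-135) − 155·35 = -25675.
∂h/∂x = [(-1.4)·(-135) − (-1.5)·35] / -25675 = -0.009406
∂h/∂y = [150·(-1.5) − 155·(-1.4)] / -25675 = +0.0003116
Flow = −∇h = (+0.009406 east, -0.0003116 north), which points east.

E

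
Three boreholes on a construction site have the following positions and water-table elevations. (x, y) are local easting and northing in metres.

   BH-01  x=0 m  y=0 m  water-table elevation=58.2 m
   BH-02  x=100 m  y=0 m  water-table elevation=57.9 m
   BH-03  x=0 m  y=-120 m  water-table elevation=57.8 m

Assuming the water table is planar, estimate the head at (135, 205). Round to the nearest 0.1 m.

∂h/∂x = (57.9 − 58.2) / (100 − 0) = -0.003000
∂h/∂y = (57.8 − 58.2) / (-120 − 0) = +0.003333
h(135, 205) = 58.2 + (-0.003000)·(135) + (+0.003333)·(205) = 58.2 -0.405 +0.683 = 58.478 m.

58.5 m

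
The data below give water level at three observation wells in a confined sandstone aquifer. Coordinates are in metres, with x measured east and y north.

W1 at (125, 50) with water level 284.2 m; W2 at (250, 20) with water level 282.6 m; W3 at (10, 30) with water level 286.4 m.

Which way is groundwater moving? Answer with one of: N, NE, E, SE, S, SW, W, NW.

Differences from W1: to W2 (Δx, Δy, Δh) = (125, -30, -1.6); to W3 = (-115, -20, +2.2).
Solve a·Δx + b·Δy = Δh: det = 125·(-20) − (-115)·(-30) = -5950.
∂h/∂x = [(-1.6)·(-20) − (+2.2)·(-30)] / -5950 = -0.01647
∂h/∂y = [125·(+2.2) − (-115)·(-1.6)] / -5950 = -0.01529
Flow = −∇h = (+0.01647 east, +0.01529 north), which points northeast.

NE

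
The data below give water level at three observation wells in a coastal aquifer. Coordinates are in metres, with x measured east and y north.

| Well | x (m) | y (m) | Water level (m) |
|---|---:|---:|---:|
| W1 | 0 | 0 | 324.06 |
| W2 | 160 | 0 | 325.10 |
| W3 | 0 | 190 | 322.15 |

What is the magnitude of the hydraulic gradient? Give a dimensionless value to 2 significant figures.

0.012

∂h/∂x = (325.10 − 324.06) / (160 − 0) = +0.006500
∂h/∂y = (322.15 − 324.06) / (190 − 0) = -0.01005
|∇h| = √(0.006500² + -0.01005²) = 0.01197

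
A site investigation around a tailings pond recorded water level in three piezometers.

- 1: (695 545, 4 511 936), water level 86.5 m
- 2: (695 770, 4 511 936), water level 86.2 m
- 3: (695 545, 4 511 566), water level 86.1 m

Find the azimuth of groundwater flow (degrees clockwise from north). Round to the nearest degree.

129°

∂h/∂x = (86.2 − 86.5) / (695770 − 695545) = -0.001333
∂h/∂y = (86.1 − 86.5) / (4511566 − 4511936) = +0.001081
Flow direction (−∇h) has components (+0.001333 E, -0.001081 N).
Azimuth = atan2(E, N) = atan2(+0.001333, -0.001081) = 129.0° ≈ 129°.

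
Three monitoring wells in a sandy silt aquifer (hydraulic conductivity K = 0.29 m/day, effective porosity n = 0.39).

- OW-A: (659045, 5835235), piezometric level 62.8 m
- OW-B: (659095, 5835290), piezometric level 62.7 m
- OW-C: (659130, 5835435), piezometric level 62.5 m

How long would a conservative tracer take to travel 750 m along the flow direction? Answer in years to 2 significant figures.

2000 years

Taking OW-A as reference: OW-B−OW-A = (50, 55, -0.1); OW-C−OW-A = (85, 200, -0.3).
Determinant of the coordinate differences = 50·200 − 85·55 = 5325.
∂h/∂x = [(-0.1)·200 − (-0.3)·55] / 5325 = -0.0006573
∂h/∂y = [50·(-0.3) − 85·(-0.1)] / 5325 = -0.001221
|∇h| = √(-0.0006573² + -0.001221²) = 0.001387
Seepage velocity v = K·i/n = 0.29 × 0.001387 / 0.39 = 0.001031 m/day.
t = 750 / 0.001031 = 7.274e+05 days = 1.99e+03 years.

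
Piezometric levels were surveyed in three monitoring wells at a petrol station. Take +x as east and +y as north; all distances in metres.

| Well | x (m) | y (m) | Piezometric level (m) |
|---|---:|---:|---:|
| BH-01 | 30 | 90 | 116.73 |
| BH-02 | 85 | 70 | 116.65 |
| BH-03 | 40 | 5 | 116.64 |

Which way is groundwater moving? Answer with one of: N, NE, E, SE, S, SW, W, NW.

Three-point gradient (reference BH-01): Δ to BH-02 = (55, -20, -0.08), Δ to BH-03 = (10, -85, -0.09).
∂h/∂x = -0.001117, ∂h/∂y = +0.0009274 (det = -4475).
Flow = −∇h = (+0.001117 east, -0.0009274 north), which points southeast.

SE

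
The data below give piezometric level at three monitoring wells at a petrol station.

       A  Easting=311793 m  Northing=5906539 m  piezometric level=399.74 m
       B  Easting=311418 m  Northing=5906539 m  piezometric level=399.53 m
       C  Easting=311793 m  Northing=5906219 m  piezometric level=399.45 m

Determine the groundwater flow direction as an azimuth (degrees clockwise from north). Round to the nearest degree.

∂h/∂x = (399.53 − 399.74) / (311418 − 311793) = +0.0005600
∂h/∂y = (399.45 − 399.74) / (5906219 − 5906539) = +0.0009063
Flow direction (−∇h) has components (-0.0005600 E, -0.0009063 N).
Azimuth = atan2(E, N) = atan2(-0.0005600, -0.0009063) = 211.7° ≈ 212°.

212°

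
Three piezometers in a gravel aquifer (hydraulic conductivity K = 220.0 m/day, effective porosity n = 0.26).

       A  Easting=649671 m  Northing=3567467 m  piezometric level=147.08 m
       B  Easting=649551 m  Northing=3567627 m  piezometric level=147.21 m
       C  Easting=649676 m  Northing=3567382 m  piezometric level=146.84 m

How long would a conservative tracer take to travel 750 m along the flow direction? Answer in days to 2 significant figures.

Differences from A: to B (Δx, Δy, Δh) = (-120, 160, +0.13); to C = (5, -85, -0.24).
Solve a·Δx + b·Δy = Δh: det = (-120)·(-85) − 5·160 = 9400.
∂h/∂x = [(+0.13)·(-85) − (-0.24)·160] / 9400 = +0.002910
∂h/∂y = [(-120)·(-0.24) − 5·(+0.13)] / 9400 = +0.002995
|∇h| = √(0.002910² + 0.002995²) = 0.004176
Seepage velocity v = K·i/n = 220.0 × 0.004176 / 0.26 = 3.534 m/day.
t = 750 / 3.534 = 212.2 days.

210 days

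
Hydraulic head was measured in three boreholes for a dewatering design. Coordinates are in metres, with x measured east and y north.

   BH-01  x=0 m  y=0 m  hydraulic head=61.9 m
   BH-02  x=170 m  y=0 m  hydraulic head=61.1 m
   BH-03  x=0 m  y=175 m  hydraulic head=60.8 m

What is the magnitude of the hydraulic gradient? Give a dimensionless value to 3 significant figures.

∂h/∂x = (61.1 − 61.9) / (170 − 0) = -0.004706
∂h/∂y = (60.8 − 61.9) / (175 − 0) = -0.006286
|∇h| = √(-0.004706² + -0.006286²) = 0.007852

0.00785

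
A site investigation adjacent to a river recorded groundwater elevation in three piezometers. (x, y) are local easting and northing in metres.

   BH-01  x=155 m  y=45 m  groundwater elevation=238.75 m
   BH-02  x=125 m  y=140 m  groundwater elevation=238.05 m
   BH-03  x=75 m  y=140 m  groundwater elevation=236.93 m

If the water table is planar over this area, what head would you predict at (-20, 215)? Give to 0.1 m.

234.8 m

Taking BH-01 as reference: BH-02−BH-01 = (-30, 95, -0.70); BH-03−BH-01 = (-80, 95, -1.82).
Solve a·Δx + b·Δy = Δh: det = (-30)·95 − (-80)·95 = 4750.
∂h/∂x = [(-0.70)·95 − (-1.82)·95] / 4750 = +0.02240
∂h/∂y = [(-30)·(-1.82) − (-80)·(-0.70)] / 4750 = -0.0002947
h(-20, 215) = 238.75 + (+0.02240)·(-175) + (-0.0002947)·(170) = 238.75 -3.920 -0.050 = 234.780 m.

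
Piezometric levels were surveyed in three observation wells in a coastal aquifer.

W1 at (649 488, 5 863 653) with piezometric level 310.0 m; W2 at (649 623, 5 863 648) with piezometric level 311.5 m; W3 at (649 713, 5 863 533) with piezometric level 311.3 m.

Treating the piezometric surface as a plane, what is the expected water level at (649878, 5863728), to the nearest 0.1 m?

315.3 m

With h = a·x + b·y + c and W1 as origin, the differences give:
  135·a + (-5)·b = +1.5
  225·a + (-120)·b = +1.3
Eliminate b (×(-120) and ×(-5), subtract): -15075·a = -173.50 → a = ∂h/∂x = +0.01151
Back-substitute: b = ∂h/∂y = +0.01075.
h(649878, 5863728) = 310.0 + (+0.01151)·(390) + (+0.01075)·(75) = 310.0 +4.489 +0.806 = 315.295 m.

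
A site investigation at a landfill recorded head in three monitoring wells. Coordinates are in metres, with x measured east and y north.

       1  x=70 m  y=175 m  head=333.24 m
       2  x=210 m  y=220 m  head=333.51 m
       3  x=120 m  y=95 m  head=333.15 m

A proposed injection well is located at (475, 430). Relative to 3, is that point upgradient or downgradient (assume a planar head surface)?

Differences from 1: to 2 (Δx, Δy, Δh) = (140, 45, +0.27); to 3 = (50, -80, -0.09).
Solve a·Δx + b·Δy = Δh: det = 140·(-80) − 50·45 = -13450.
∂h/∂x = [(+0.27)·(-80) − (-0.09)·45] / -13450 = +0.001305
∂h/∂y = [140·(-0.09) − 50·(+0.27)] / -13450 = +0.001941
Head at (475, 430) = 333.24 + (+0.001305)·(405) + (+0.001941)·(255) = 334.26 m.
That is higher than the 333.15 m at 3, so the point is upgradient.

upgradient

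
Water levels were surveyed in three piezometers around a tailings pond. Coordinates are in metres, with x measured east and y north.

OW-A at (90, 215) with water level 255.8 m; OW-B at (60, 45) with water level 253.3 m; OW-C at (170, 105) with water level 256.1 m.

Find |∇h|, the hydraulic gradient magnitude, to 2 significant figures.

0.022

Differences from OW-A: to OW-B (Δx, Δy, Δh) = (-30, -170, -2.5); to OW-C = (80, -110, +0.3).
Determinant of the coordinate differences = (-30)·(-110) − 80·(-170) = 16900.
∂h/∂x = [(-2.5)·(-110) − (+0.3)·(-170)] / 16900 = +0.01929
∂h/∂y = [(-30)·(+0.3) − 80·(-2.5)] / 16900 = +0.01130
|∇h| = √(0.01929² + 0.01130²) = 0.02236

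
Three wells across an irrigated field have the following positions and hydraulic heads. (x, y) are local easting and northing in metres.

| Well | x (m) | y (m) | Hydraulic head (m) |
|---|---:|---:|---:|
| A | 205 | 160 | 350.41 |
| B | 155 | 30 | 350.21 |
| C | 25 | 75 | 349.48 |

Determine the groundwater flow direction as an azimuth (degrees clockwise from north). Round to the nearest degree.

276°

Differences from A: to B (Δx, Δy, Δh) = (-50, -130, -0.20); to C = (-180, -85, -0.93).
Solve a·Δx + b·Δy = Δh: det = (-50)·(-85) − (-180)·(-130) = -19150.
∂h/∂x = [(-0.20)·(-85) − (-0.93)·(-130)] / -19150 = +0.005426
∂h/∂y = [(-50)·(-0.93) − (-180)·(-0.20)] / -19150 = -0.0005483
Flow direction (−∇h) has components (-0.005426 E, +0.0005483 N).
Azimuth = atan2(E, N) = atan2(-0.005426, +0.0005483) = 275.8° ≈ 276°.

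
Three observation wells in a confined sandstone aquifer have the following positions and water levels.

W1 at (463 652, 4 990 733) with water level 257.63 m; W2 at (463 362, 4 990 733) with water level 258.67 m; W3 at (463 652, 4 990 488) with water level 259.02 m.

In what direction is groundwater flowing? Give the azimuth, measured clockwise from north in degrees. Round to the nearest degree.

032°

∂h/∂x = (258.67 − 257.63) / (463362 − 463652) = -0.003586
∂h/∂y = (259.02 − 257.63) / (4990488 − 4990733) = -0.005673
Flow direction (−∇h) has components (+0.003586 E, +0.005673 N).
Azimuth = atan2(E, N) = atan2(+0.003586, +0.005673) = 32.3° ≈ 032°.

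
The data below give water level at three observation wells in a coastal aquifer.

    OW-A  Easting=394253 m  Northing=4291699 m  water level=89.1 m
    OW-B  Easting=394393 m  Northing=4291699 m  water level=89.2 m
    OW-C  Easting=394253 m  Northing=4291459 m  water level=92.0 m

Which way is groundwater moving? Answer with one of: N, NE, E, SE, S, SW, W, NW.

N

∂h/∂x = (89.2 − 89.1) / (394393 − 394253) = +0.0007143
∂h/∂y = (92.0 − 89.1) / (4291459 − 4291699) = -0.01208
Flow = −∇h = (-0.0007143 east, +0.01208 north), which points north.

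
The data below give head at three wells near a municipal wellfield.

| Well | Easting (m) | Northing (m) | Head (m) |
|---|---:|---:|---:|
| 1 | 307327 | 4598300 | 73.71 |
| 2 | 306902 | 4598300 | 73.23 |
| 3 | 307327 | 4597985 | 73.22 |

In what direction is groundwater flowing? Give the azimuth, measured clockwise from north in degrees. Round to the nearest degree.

∂h/∂x = (73.23 − 73.71) / (306902 − 307327) = +0.001129
∂h/∂y = (73.22 − 73.71) / (4597985 − 4598300) = +0.001556
Flow direction (−∇h) has components (-0.001129 E, -0.001556 N).
Azimuth = atan2(E, N) = atan2(-0.001129, -0.001556) = 216.0° ≈ 216°.

216°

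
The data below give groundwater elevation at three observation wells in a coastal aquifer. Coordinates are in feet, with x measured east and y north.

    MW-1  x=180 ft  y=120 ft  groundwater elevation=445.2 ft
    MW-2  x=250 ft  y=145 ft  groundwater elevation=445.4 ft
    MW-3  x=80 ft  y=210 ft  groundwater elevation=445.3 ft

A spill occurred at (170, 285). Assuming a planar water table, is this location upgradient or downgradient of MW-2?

upgradient

With h = a·x + b·y + c and MW-1 as origin, the differences give:
  70·a + 25·b = +0.2
  (-100)·a + 90·b = +0.1
Eliminate b (×90 and ×25, subtract): 8800·a = 15.50 → a = ∂h/∂x = +0.001761
Back-substitute: b = ∂h/∂y = +0.003068.
Head at (170, 285) = 445.2 + (+0.001761)·(-10) + (+0.003068)·(165) = 445.69 ft.
That is higher than the 445.4 ft at MW-2, so the point is upgradient.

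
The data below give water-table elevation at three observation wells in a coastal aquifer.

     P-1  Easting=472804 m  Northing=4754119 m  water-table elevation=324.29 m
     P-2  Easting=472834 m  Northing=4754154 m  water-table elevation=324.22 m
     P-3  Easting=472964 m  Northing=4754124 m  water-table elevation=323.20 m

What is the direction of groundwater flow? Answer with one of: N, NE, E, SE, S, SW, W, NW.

Differences from P-1: to P-2 (Δx, Δy, Δh) = (30, 35, -0.07); to P-3 = (160, 5, -1.09).
Determinant of the coordinate differences = 30·5 − 160·35 = -5450.
∂h/∂x = [(-0.07)·5 − (-1.09)·35] / -5450 = -0.006936
∂h/∂y = [30·(-1.09) − 160·(-0.07)] / -5450 = +0.003945
Flow = −∇h = (+0.006936 east, -0.003945 north), which points southeast.

SE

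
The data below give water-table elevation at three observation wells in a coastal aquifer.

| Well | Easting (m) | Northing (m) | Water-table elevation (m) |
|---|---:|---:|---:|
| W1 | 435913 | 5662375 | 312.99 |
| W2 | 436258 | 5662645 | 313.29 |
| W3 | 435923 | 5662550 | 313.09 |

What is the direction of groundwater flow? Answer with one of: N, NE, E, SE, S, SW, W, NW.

With h = a·x + b·y + c and W1 as origin, the differences give:
  345·a + 270·b = +0.30
  10·a + 175·b = +0.10
Eliminate b (×175 and ×270, subtract): 57675·a = 25.500 → a = ∂h/∂x = +0.0004421
Back-substitute: b = ∂h/∂y = +0.0005462.
Flow = −∇h = (-0.0004421 east, -0.0005462 north), which points southwest.

SW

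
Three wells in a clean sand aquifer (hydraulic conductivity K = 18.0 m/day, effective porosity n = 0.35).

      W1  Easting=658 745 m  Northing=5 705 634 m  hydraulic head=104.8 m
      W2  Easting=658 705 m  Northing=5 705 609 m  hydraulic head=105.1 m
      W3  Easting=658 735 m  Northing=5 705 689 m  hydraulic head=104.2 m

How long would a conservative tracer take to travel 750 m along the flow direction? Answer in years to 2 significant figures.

Differences from W1: to W2 (Δx, Δy, Δh) = (-40, -25, +0.3); to W3 = (-10, 55, -0.6).
Determinant of the coordinate differences = (-40)·55 − (-10)·(-25) = -2450.
∂h/∂x = [(+0.3)·55 − (-0.6)·(-25)] / -2450 = -0.0006122
∂h/∂y = [(-40)·(-0.6) − (-10)·(+0.3)] / -2450 = -0.01102
|∇h| = √(-0.0006122² + -0.01102²) = 0.01104
Seepage velocity v = K·i/n = 18.0 × 0.01104 / 0.35 = 0.5678 m/day.
t = 750 / 0.5678 = 1321 days = 3.62 years.

3.6 years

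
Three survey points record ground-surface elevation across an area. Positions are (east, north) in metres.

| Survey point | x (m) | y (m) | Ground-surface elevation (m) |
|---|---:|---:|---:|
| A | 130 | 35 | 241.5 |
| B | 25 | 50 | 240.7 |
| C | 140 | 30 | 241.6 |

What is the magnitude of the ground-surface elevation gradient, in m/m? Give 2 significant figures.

0.0094 m/m

Differences from A: to B (Δx, Δy, Δh) = (-105, 15, -0.8); to C = (10, -5, +0.1).
Determinant of the coordinate differences = (-105)·(-5) − 10·15 = 375.
∂z/∂x = [(-0.8)·(-5) − (+0.1)·15] / 375 = +0.006667
∂z/∂y = [(-105)·(+0.1) − 10·(-0.8)] / 375 = -0.006667
|∇f| = √(0.006667² + -0.006667²) = 0.009429 m/m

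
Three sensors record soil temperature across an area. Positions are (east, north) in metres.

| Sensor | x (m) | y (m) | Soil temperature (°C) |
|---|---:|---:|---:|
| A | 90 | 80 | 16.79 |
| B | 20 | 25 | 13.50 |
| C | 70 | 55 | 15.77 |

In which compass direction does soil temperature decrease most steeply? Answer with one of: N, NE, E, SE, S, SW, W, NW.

W

Differences from A: to B (Δx, Δy, Δh) = (-70, -55, -3.29); to C = (-20, -25, -1.02).
Solve a·Δx + b·Δy = ΔT: det = (-70)·(-25) − (-20)·(-55) = 650.
∂T/∂x = [(-3.29)·(-25) − (-1.02)·(-55)] / 650 = +0.04023
∂T/∂y = [(-70)·(-1.02) − (-20)·(-3.29)] / 650 = +0.008615
Steepest decrease is along −∇f = (-0.04023 E, -0.008615 N) → west.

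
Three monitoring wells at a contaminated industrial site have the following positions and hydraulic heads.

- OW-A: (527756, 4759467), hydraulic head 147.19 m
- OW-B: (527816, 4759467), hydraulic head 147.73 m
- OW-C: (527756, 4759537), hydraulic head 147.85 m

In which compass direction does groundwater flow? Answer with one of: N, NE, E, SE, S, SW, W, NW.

SW

∂h/∂x = (147.73 − 147.19) / (527816 − 527756) = +0.009000
∂h/∂y = (147.85 − 147.19) / (4759537 − 4759467) = +0.009429
Flow = −∇h = (-0.009000 east, -0.009429 north), which points southwest.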